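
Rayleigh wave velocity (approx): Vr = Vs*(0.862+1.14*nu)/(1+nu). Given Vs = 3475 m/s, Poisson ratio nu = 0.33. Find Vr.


Numerator factor = 0.862 + 1.14*0.33 = 1.2382
Denominator = 1 + 0.33 = 1.33
Vr = 3475 * 1.2382 / 1.33 = 3235.15 m/s

3235.15


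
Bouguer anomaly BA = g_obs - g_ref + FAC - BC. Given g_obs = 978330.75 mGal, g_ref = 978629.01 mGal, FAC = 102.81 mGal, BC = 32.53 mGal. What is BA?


BA = g_obs - g_ref + FAC - BC
= 978330.75 - 978629.01 + 102.81 - 32.53
= -227.98 mGal

-227.98


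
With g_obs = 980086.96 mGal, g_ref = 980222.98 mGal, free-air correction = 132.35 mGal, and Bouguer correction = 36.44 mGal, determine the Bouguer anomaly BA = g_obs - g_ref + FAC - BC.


BA = g_obs - g_ref + FAC - BC
= 980086.96 - 980222.98 + 132.35 - 36.44
= -40.11 mGal

-40.11


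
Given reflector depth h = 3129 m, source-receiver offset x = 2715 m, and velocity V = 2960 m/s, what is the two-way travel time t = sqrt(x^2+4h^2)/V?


x^2 + 4h^2 = 2715^2 + 4*3129^2 = 7371225 + 39162564 = 46533789
sqrt(46533789) = 6821.5679
t = 6821.5679 / 2960 = 2.3046 s

2.3046


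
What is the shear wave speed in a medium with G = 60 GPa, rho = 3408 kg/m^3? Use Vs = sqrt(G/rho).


Convert G to Pa: G = 60e9 Pa
Compute G/rho = 60e9 / 3408 = 17605633.8028
Vs = sqrt(17605633.8028) = 4195.91 m/s

4195.91


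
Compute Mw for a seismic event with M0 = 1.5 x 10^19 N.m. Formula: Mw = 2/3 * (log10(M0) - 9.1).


log10(M0) = log10(1.5 x 10^19) = 19.1761
Mw = 2/3 * (19.1761 - 9.1)
= 2/3 * 10.0761
= 6.72

6.72


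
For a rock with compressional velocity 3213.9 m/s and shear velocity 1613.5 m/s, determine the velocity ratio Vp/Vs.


Vp/Vs = 3213.9 / 1613.5
= 1.9919

1.9919


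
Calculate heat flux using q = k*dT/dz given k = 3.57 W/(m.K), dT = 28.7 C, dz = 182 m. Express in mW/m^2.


q = k * dT / dz * 1000
= 3.57 * 28.7 / 182 * 1000
= 0.562962 * 1000
= 562.9615 mW/m^2

562.9615


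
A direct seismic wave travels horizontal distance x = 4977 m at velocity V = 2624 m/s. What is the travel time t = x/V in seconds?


t = x / V
= 4977 / 2624
= 1.8967 s

1.8967


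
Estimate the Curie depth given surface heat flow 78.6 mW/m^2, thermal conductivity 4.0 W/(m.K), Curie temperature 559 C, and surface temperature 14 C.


T_Curie - T_surf = 559 - 14 = 545 C
Convert q to W/m^2: 78.6 mW/m^2 = 0.0786 W/m^2
d = 545 * 4.0 / 0.0786 = 27735.37 m

27735.37


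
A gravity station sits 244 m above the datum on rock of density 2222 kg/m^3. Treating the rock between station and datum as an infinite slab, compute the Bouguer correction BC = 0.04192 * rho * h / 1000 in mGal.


BC = 0.04192 * rho * h / 1000
= 0.04192 * 2222 * 244 / 1000
= 22.7277 mGal

22.7277


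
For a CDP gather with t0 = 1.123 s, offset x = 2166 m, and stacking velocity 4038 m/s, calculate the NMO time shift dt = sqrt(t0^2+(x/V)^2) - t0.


x/Vnmo = 2166/4038 = 0.536404
(x/Vnmo)^2 = 0.287729
t0^2 = 1.261129
sqrt(1.261129 + 0.287729) = 1.244531
dt = 1.244531 - 1.123 = 0.121531

0.121531


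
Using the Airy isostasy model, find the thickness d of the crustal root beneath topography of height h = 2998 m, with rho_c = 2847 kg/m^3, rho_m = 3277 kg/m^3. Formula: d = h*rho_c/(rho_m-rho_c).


rho_m - rho_c = 3277 - 2847 = 430
d = 2998 * 2847 / 430
= 8535306 / 430
= 19849.55 m

19849.55


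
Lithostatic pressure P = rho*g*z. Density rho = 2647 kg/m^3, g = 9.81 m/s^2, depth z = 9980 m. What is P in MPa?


P = rho * g * z / 1e6
= 2647 * 9.81 * 9980 / 1e6
= 259151358.6 / 1e6
= 259.1514 MPa

259.1514


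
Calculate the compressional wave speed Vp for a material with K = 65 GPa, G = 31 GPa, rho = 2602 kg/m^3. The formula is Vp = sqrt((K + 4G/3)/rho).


First compute the effective modulus:
K + 4G/3 = 65e9 + 4*31e9/3 = 106333333333.33 Pa
Then divide by density:
106333333333.33 / 2602 = 40866000.5124 Pa/(kg/m^3)
Take the square root:
Vp = sqrt(40866000.5124) = 6392.65 m/s

6392.65


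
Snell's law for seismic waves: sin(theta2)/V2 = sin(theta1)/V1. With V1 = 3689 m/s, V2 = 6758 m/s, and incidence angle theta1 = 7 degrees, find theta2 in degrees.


sin(theta1) = sin(7 deg) = 0.121869
sin(theta2) = V2/V1 * sin(theta1) = 6758/3689 * 0.121869 = 0.223256
theta2 = arcsin(0.223256) = 12.9004 degrees

12.9004


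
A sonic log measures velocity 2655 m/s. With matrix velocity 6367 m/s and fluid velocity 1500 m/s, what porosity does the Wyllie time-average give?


1/V - 1/Vm = 1/2655 - 1/6367 = 0.00021959
1/Vf - 1/Vm = 1/1500 - 1/6367 = 0.00050961
phi = 0.00021959 / 0.00050961 = 0.4309

0.4309


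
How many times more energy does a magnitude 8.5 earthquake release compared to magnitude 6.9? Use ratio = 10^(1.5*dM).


M2 - M1 = 8.5 - 6.9 = 1.6
1.5 * 1.6 = 2.4
ratio = 10^2.4 = 251.19

251.19


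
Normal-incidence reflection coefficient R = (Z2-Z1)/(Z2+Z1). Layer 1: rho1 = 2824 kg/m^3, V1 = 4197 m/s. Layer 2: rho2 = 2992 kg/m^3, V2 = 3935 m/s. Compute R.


Z1 = 2824 * 4197 = 11852328
Z2 = 2992 * 3935 = 11773520
R = (11773520 - 11852328) / (11773520 + 11852328) = -78808 / 23625848 = -0.0033

-0.0033


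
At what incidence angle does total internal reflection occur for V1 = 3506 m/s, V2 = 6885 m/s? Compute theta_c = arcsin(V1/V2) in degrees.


V1/V2 = 3506/6885 = 0.509223
theta_c = arcsin(0.509223) = 30.6121 degrees

30.6121


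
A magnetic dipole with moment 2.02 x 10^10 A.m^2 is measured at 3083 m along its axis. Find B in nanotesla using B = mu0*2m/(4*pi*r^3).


m = 2.02 x 10^10 = 20200000000 A.m^2
2m = 40400000000 A.m^2
r^3 = 3083^3 = 29303572787
B = (4pi*10^-7) * 40400000000 / (4*pi * 29303572787) * 1e9
= 50768.137282 / 368239555966.29 * 1e9
= 137.8671 nT

137.8671


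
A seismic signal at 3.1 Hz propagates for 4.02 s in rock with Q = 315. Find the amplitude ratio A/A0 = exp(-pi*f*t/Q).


pi*f*t/Q = pi*3.1*4.02/315 = 0.124287
A/A0 = exp(-0.124287) = 0.883126

0.883126


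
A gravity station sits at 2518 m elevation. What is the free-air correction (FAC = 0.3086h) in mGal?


FAC = 0.3086 * h
= 0.3086 * 2518
= 777.0548 mGal

777.0548


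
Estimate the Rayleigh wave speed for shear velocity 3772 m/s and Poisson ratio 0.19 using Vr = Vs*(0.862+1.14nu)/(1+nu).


Numerator factor = 0.862 + 1.14*0.19 = 1.0786
Denominator = 1 + 0.19 = 1.19
Vr = 3772 * 1.0786 / 1.19 = 3418.89 m/s

3418.89


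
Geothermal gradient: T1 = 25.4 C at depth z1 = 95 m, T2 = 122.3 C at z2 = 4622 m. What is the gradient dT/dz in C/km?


dT = 122.3 - 25.4 = 96.9 C
dz = 4622 - 95 = 4527 m
gradient = dT/dz * 1000 = 96.9/4527 * 1000 = 21.4049 C/km

21.4049


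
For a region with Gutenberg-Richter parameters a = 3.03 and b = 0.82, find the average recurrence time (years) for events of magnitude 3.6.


log10(N) = 3.03 - 0.82*3.6 = 0.078
N = 10^0.078 = 1.196741
T = 1/N = 1/1.196741 = 0.8356 years

0.8356


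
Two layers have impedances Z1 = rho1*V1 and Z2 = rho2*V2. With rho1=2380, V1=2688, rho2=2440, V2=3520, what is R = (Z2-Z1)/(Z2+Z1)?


Z1 = 2380 * 2688 = 6397440
Z2 = 2440 * 3520 = 8588800
R = (8588800 - 6397440) / (8588800 + 6397440) = 2191360 / 14986240 = 0.1462

0.1462


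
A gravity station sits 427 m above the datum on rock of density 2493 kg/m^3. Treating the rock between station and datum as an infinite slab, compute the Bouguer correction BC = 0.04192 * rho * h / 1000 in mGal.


BC = 0.04192 * rho * h / 1000
= 0.04192 * 2493 * 427 / 1000
= 44.6243 mGal

44.6243


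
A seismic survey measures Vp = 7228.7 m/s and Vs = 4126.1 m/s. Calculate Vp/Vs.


Vp/Vs = 7228.7 / 4126.1
= 1.7519

1.7519


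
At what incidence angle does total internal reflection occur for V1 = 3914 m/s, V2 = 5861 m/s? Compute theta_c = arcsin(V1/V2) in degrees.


V1/V2 = 3914/5861 = 0.667804
theta_c = arcsin(0.667804) = 41.8978 degrees

41.8978


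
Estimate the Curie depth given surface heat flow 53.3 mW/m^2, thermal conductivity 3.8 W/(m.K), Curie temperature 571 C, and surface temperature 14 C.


T_Curie - T_surf = 571 - 14 = 557 C
Convert q to W/m^2: 53.3 mW/m^2 = 0.0533 W/m^2
d = 557 * 3.8 / 0.0533 = 39711.07 m

39711.07


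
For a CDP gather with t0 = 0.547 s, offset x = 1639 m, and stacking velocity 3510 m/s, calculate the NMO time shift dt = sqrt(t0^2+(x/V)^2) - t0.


x/Vnmo = 1639/3510 = 0.466952
(x/Vnmo)^2 = 0.218044
t0^2 = 0.299209
sqrt(0.299209 + 0.218044) = 0.719203
dt = 0.719203 - 0.547 = 0.172203

0.172203


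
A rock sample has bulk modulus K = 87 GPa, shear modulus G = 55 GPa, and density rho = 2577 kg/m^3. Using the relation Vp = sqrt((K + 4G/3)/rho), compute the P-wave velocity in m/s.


First compute the effective modulus:
K + 4G/3 = 87e9 + 4*55e9/3 = 160333333333.33 Pa
Then divide by density:
160333333333.33 / 2577 = 62217048.2473 Pa/(kg/m^3)
Take the square root:
Vp = sqrt(62217048.2473) = 7887.78 m/s

7887.78


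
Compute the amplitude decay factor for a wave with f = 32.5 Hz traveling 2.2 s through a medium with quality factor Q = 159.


pi*f*t/Q = pi*32.5*2.2/159 = 1.412729
A/A0 = exp(-1.412729) = 0.243478

0.243478


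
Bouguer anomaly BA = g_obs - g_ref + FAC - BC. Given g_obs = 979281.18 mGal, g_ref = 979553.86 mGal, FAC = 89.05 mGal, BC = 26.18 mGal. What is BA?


BA = g_obs - g_ref + FAC - BC
= 979281.18 - 979553.86 + 89.05 - 26.18
= -209.81 mGal

-209.81


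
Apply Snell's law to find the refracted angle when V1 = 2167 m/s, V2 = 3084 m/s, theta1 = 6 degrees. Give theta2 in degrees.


sin(theta1) = sin(6 deg) = 0.104528
sin(theta2) = V2/V1 * sin(theta1) = 3084/2167 * 0.104528 = 0.148761
theta2 = arcsin(0.148761) = 8.5552 degrees

8.5552


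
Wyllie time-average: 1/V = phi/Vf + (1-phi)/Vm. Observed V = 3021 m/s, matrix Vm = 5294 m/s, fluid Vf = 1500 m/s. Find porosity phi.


1/V - 1/Vm = 1/3021 - 1/5294 = 0.00014212
1/Vf - 1/Vm = 1/1500 - 1/5294 = 0.00047777
phi = 0.00014212 / 0.00047777 = 0.2975

0.2975


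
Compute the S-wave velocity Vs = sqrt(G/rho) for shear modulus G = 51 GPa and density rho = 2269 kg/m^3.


Convert G to Pa: G = 51e9 Pa
Compute G/rho = 51e9 / 2269 = 22476862.0538
Vs = sqrt(22476862.0538) = 4740.98 m/s

4740.98


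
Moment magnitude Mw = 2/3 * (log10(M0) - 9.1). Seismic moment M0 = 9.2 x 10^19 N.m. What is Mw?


log10(M0) = log10(9.2 x 10^19) = 19.9638
Mw = 2/3 * (19.9638 - 9.1)
= 2/3 * 10.8638
= 7.24

7.24


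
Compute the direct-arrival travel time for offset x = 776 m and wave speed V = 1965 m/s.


t = x / V
= 776 / 1965
= 0.3949 s

0.3949


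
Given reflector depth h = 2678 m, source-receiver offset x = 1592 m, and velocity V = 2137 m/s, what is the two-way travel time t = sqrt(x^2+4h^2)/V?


x^2 + 4h^2 = 1592^2 + 4*2678^2 = 2534464 + 28686736 = 31221200
sqrt(31221200) = 5587.5934
t = 5587.5934 / 2137 = 2.6147 s

2.6147


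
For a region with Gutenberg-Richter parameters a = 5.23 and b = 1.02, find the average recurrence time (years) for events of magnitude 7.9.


log10(N) = 5.23 - 1.02*7.9 = -2.828
N = 10^-2.828 = 0.001486
T = 1/N = 1/0.001486 = 672.9767 years

672.9767


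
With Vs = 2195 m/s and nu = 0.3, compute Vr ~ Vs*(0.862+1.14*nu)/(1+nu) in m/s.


Numerator factor = 0.862 + 1.14*0.3 = 1.204
Denominator = 1 + 0.3 = 1.3
Vr = 2195 * 1.204 / 1.3 = 2032.91 m/s

2032.91


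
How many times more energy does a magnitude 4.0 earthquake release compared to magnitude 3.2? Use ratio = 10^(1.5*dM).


M2 - M1 = 4.0 - 3.2 = 0.8
1.5 * 0.8 = 1.2
ratio = 10^1.2 = 15.85

15.85


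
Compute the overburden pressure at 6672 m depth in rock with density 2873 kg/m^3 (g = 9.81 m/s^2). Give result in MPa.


P = rho * g * z / 1e6
= 2873 * 9.81 * 6672 / 1e6
= 188044515.36 / 1e6
= 188.0445 MPa

188.0445


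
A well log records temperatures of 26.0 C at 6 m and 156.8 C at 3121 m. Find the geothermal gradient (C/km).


dT = 156.8 - 26.0 = 130.8 C
dz = 3121 - 6 = 3115 m
gradient = dT/dz * 1000 = 130.8/3115 * 1000 = 41.9904 C/km

41.9904


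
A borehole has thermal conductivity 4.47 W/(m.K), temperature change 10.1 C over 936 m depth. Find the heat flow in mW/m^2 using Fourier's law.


q = k * dT / dz * 1000
= 4.47 * 10.1 / 936 * 1000
= 0.048234 * 1000
= 48.234 mW/m^2

48.234


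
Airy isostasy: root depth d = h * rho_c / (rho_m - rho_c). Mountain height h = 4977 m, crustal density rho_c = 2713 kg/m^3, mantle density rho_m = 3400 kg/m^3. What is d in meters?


rho_m - rho_c = 3400 - 2713 = 687
d = 4977 * 2713 / 687
= 13502601 / 687
= 19654.44 m

19654.44


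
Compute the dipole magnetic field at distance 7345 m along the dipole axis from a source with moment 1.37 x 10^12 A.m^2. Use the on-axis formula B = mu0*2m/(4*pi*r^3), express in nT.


m = 1.37 x 10^12 = 1370000000000 A.m^2
2m = 2740000000000 A.m^2
r^3 = 7345^3 = 396255588625
B = (4pi*10^-7) * 2740000000000 / (4*pi * 396255588625) * 1e9
= 3443185.548334 / 4979494584672.8 * 1e9
= 691.4729 nT

691.4729


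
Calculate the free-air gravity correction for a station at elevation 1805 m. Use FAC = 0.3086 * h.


FAC = 0.3086 * h
= 0.3086 * 1805
= 557.023 mGal

557.023


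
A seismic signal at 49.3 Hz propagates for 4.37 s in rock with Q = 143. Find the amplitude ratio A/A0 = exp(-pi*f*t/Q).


pi*f*t/Q = pi*49.3*4.37/143 = 4.733062
A/A0 = exp(-4.733062) = 0.008799

0.008799


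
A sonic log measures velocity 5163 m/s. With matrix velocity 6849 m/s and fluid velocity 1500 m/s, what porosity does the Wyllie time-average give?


1/V - 1/Vm = 1/5163 - 1/6849 = 4.768e-05
1/Vf - 1/Vm = 1/1500 - 1/6849 = 0.00052066
phi = 4.768e-05 / 0.00052066 = 0.0916

0.0916


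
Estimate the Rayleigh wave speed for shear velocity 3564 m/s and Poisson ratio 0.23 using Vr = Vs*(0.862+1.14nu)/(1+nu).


Numerator factor = 0.862 + 1.14*0.23 = 1.1242
Denominator = 1 + 0.23 = 1.23
Vr = 3564 * 1.1242 / 1.23 = 3257.44 m/s

3257.44


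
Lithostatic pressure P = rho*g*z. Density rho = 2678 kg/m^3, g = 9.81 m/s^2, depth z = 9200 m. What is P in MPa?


P = rho * g * z / 1e6
= 2678 * 9.81 * 9200 / 1e6
= 241694856.0 / 1e6
= 241.6949 MPa

241.6949


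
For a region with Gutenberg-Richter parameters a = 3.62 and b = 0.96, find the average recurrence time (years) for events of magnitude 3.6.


log10(N) = 3.62 - 0.96*3.6 = 0.164
N = 10^0.164 = 1.458814
T = 1/N = 1/1.458814 = 0.6855 years

0.6855


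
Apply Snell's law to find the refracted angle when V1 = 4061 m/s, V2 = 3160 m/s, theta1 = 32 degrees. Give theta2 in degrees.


sin(theta1) = sin(32 deg) = 0.529919
sin(theta2) = V2/V1 * sin(theta1) = 3160/4061 * 0.529919 = 0.412348
theta2 = arcsin(0.412348) = 24.3524 degrees

24.3524


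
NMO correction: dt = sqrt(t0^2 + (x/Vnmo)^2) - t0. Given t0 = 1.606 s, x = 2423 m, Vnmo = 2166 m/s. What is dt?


x/Vnmo = 2423/2166 = 1.118652
(x/Vnmo)^2 = 1.251382
t0^2 = 2.579236
sqrt(2.579236 + 1.251382) = 1.957196
dt = 1.957196 - 1.606 = 0.351196

0.351196


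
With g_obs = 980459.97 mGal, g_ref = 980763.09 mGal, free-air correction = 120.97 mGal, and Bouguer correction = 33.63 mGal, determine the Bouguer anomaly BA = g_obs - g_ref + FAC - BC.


BA = g_obs - g_ref + FAC - BC
= 980459.97 - 980763.09 + 120.97 - 33.63
= -215.78 mGal

-215.78


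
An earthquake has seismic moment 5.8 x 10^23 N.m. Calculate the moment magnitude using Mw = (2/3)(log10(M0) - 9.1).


log10(M0) = log10(5.8 x 10^23) = 23.7634
Mw = 2/3 * (23.7634 - 9.1)
= 2/3 * 14.6634
= 9.78

9.78


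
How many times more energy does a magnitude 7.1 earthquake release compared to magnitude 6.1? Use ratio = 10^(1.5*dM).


M2 - M1 = 7.1 - 6.1 = 1.0
1.5 * 1.0 = 1.5
ratio = 10^1.5 = 31.62

31.62


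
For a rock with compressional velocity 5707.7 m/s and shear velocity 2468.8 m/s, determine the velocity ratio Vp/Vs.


Vp/Vs = 5707.7 / 2468.8
= 2.3119

2.3119


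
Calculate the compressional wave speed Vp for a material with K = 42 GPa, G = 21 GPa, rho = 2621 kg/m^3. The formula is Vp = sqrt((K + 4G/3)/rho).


First compute the effective modulus:
K + 4G/3 = 42e9 + 4*21e9/3 = 70000000000.0 Pa
Then divide by density:
70000000000.0 / 2621 = 26707363.6017 Pa/(kg/m^3)
Take the square root:
Vp = sqrt(26707363.6017) = 5167.92 m/s

5167.92


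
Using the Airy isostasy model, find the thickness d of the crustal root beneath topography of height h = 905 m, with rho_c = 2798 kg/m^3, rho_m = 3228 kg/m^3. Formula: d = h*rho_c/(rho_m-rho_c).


rho_m - rho_c = 3228 - 2798 = 430
d = 905 * 2798 / 430
= 2532190 / 430
= 5888.81 m

5888.81


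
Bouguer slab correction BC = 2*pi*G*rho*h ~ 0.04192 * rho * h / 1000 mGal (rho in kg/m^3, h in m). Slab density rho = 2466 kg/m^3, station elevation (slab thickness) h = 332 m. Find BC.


BC = 0.04192 * rho * h / 1000
= 0.04192 * 2466 * 332 / 1000
= 34.3204 mGal

34.3204


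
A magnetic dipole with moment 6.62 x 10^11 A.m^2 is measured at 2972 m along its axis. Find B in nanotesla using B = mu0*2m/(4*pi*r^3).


m = 6.62 x 10^11 = 662000000000 A.m^2
2m = 1324000000000 A.m^2
r^3 = 2972^3 = 26251034048
B = (4pi*10^-7) * 1324000000000 / (4*pi * 26251034048) * 1e9
= 1663787.469341 / 329880222857.33 * 1e9
= 5043.6108 nT

5043.6108


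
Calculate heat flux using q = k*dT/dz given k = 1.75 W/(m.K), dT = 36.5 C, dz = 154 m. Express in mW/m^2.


q = k * dT / dz * 1000
= 1.75 * 36.5 / 154 * 1000
= 0.414773 * 1000
= 414.7727 mW/m^2

414.7727


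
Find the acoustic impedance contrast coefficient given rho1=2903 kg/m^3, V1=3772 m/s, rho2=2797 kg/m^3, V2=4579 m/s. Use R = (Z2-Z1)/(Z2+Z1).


Z1 = 2903 * 3772 = 10950116
Z2 = 2797 * 4579 = 12807463
R = (12807463 - 10950116) / (12807463 + 10950116) = 1857347 / 23757579 = 0.0782

0.0782


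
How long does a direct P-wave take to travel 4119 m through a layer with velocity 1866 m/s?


t = x / V
= 4119 / 1866
= 2.2074 s

2.2074


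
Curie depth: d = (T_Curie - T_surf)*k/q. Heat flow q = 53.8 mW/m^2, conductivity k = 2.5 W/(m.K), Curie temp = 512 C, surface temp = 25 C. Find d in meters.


T_Curie - T_surf = 512 - 25 = 487 C
Convert q to W/m^2: 53.8 mW/m^2 = 0.0538 W/m^2
d = 487 * 2.5 / 0.0538 = 22630.11 m

22630.11


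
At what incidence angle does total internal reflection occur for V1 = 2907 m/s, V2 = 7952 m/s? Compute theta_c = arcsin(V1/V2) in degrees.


V1/V2 = 2907/7952 = 0.365568
theta_c = arcsin(0.365568) = 21.4426 degrees

21.4426


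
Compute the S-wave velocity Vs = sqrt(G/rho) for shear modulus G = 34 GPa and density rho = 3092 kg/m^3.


Convert G to Pa: G = 34e9 Pa
Compute G/rho = 34e9 / 3092 = 10996119.0168
Vs = sqrt(10996119.0168) = 3316.04 m/s

3316.04


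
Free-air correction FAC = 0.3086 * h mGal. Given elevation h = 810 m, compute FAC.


FAC = 0.3086 * h
= 0.3086 * 810
= 249.966 mGal

249.966


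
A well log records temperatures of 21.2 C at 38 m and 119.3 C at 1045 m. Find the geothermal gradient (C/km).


dT = 119.3 - 21.2 = 98.1 C
dz = 1045 - 38 = 1007 m
gradient = dT/dz * 1000 = 98.1/1007 * 1000 = 97.4181 C/km

97.4181


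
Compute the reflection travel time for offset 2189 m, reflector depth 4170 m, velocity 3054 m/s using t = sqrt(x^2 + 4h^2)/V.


x^2 + 4h^2 = 2189^2 + 4*4170^2 = 4791721 + 69555600 = 74347321
sqrt(74347321) = 8622.4893
t = 8622.4893 / 3054 = 2.8233 s

2.8233


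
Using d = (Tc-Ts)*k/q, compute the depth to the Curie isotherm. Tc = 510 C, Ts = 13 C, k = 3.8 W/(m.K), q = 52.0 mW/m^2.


T_Curie - T_surf = 510 - 13 = 497 C
Convert q to W/m^2: 52.0 mW/m^2 = 0.052 W/m^2
d = 497 * 3.8 / 0.052 = 36319.23 m

36319.23


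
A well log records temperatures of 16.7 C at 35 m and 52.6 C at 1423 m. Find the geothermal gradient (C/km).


dT = 52.6 - 16.7 = 35.9 C
dz = 1423 - 35 = 1388 m
gradient = dT/dz * 1000 = 35.9/1388 * 1000 = 25.8646 C/km

25.8646


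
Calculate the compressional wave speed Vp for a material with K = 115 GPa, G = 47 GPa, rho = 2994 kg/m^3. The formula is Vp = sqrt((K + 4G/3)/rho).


First compute the effective modulus:
K + 4G/3 = 115e9 + 4*47e9/3 = 177666666666.67 Pa
Then divide by density:
177666666666.67 / 2994 = 59340904.0303 Pa/(kg/m^3)
Take the square root:
Vp = sqrt(59340904.0303) = 7703.3 m/s

7703.3


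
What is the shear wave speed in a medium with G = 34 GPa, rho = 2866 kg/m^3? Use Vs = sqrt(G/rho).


Convert G to Pa: G = 34e9 Pa
Compute G/rho = 34e9 / 2866 = 11863224.0056
Vs = sqrt(11863224.0056) = 3444.3 m/s

3444.3


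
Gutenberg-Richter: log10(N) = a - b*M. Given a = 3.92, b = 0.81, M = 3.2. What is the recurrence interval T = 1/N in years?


log10(N) = 3.92 - 0.81*3.2 = 1.328
N = 10^1.328 = 21.28139
T = 1/N = 1/21.28139 = 0.047 years

0.047


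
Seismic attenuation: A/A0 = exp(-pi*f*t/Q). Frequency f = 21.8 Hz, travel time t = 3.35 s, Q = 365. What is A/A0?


pi*f*t/Q = pi*21.8*3.35/365 = 0.628577
A/A0 = exp(-0.628577) = 0.53335

0.53335


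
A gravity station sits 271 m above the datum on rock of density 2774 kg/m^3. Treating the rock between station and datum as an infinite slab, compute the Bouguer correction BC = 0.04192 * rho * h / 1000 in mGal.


BC = 0.04192 * rho * h / 1000
= 0.04192 * 2774 * 271 / 1000
= 31.5135 mGal

31.5135


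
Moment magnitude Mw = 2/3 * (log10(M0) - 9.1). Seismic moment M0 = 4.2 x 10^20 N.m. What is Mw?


log10(M0) = log10(4.2 x 10^20) = 20.6232
Mw = 2/3 * (20.6232 - 9.1)
= 2/3 * 11.5232
= 7.68

7.68


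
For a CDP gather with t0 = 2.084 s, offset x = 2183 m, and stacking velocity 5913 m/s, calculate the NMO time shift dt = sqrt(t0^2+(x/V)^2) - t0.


x/Vnmo = 2183/5913 = 0.369187
(x/Vnmo)^2 = 0.136299
t0^2 = 4.343056
sqrt(4.343056 + 0.136299) = 2.116449
dt = 2.116449 - 2.084 = 0.032449

0.032449


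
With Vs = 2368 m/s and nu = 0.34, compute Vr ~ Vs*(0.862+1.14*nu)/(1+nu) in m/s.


Numerator factor = 0.862 + 1.14*0.34 = 1.2496
Denominator = 1 + 0.34 = 1.34
Vr = 2368 * 1.2496 / 1.34 = 2208.25 m/s

2208.25


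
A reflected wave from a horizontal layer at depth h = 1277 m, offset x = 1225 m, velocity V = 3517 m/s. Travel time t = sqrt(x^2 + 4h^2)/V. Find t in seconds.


x^2 + 4h^2 = 1225^2 + 4*1277^2 = 1500625 + 6522916 = 8023541
sqrt(8023541) = 2832.5856
t = 2832.5856 / 3517 = 0.8054 s

0.8054


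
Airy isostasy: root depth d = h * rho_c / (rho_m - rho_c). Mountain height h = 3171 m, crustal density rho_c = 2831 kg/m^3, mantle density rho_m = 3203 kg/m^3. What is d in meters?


rho_m - rho_c = 3203 - 2831 = 372
d = 3171 * 2831 / 372
= 8977101 / 372
= 24131.99 m

24131.99


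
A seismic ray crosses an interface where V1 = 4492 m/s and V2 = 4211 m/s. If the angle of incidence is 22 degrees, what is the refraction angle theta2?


sin(theta1) = sin(22 deg) = 0.374607
sin(theta2) = V2/V1 * sin(theta1) = 4211/4492 * 0.374607 = 0.351173
theta2 = arcsin(0.351173) = 20.5591 degrees

20.5591


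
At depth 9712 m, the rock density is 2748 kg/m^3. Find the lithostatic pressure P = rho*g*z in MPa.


P = rho * g * z / 1e6
= 2748 * 9.81 * 9712 / 1e6
= 261814930.56 / 1e6
= 261.8149 MPa

261.8149


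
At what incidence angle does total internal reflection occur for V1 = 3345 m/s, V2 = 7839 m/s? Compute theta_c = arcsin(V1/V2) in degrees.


V1/V2 = 3345/7839 = 0.426713
theta_c = arcsin(0.426713) = 25.2591 degrees

25.2591


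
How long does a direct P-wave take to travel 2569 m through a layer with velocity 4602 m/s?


t = x / V
= 2569 / 4602
= 0.5582 s

0.5582


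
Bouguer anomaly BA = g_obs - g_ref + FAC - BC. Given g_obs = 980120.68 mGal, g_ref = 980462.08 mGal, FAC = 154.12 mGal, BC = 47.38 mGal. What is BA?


BA = g_obs - g_ref + FAC - BC
= 980120.68 - 980462.08 + 154.12 - 47.38
= -234.66 mGal

-234.66


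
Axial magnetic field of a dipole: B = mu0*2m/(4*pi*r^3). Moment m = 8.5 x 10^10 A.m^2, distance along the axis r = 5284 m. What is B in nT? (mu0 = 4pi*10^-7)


m = 8.5 x 10^10 = 85000000000 A.m^2
2m = 170000000000 A.m^2
r^3 = 5284^3 = 147532746304
B = (4pi*10^-7) * 170000000000 / (4*pi * 147532746304) * 1e9
= 213628.300444 / 1853951167810.29 * 1e9
= 115.2287 nT

115.2287


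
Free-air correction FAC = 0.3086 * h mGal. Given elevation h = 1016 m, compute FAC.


FAC = 0.3086 * h
= 0.3086 * 1016
= 313.5376 mGal

313.5376


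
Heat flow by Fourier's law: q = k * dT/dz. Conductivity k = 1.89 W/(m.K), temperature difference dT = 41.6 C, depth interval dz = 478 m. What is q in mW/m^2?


q = k * dT / dz * 1000
= 1.89 * 41.6 / 478 * 1000
= 0.164485 * 1000
= 164.4854 mW/m^2

164.4854


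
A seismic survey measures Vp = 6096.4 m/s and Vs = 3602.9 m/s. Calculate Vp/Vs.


Vp/Vs = 6096.4 / 3602.9
= 1.6921

1.6921


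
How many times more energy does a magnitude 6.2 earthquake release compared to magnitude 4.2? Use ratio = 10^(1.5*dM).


M2 - M1 = 6.2 - 4.2 = 2.0
1.5 * 2.0 = 3.0
ratio = 10^3.0 = 1000.0

1000.0


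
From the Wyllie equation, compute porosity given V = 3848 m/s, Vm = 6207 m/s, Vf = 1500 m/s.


1/V - 1/Vm = 1/3848 - 1/6207 = 9.877e-05
1/Vf - 1/Vm = 1/1500 - 1/6207 = 0.00050556
phi = 9.877e-05 / 0.00050556 = 0.1954

0.1954


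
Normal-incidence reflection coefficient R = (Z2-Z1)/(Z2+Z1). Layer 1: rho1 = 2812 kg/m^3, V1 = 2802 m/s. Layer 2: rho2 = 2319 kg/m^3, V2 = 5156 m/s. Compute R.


Z1 = 2812 * 2802 = 7879224
Z2 = 2319 * 5156 = 11956764
R = (11956764 - 7879224) / (11956764 + 7879224) = 4077540 / 19835988 = 0.2056

0.2056


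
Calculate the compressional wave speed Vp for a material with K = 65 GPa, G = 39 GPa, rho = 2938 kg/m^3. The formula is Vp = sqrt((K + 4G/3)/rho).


First compute the effective modulus:
K + 4G/3 = 65e9 + 4*39e9/3 = 117000000000.0 Pa
Then divide by density:
117000000000.0 / 2938 = 39823008.8496 Pa/(kg/m^3)
Take the square root:
Vp = sqrt(39823008.8496) = 6310.55 m/s

6310.55


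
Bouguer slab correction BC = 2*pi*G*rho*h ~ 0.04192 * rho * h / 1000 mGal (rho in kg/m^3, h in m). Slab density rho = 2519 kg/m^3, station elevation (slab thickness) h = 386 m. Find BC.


BC = 0.04192 * rho * h / 1000
= 0.04192 * 2519 * 386 / 1000
= 40.7602 mGal

40.7602


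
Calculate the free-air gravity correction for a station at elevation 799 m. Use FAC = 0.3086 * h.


FAC = 0.3086 * h
= 0.3086 * 799
= 246.5714 mGal

246.5714


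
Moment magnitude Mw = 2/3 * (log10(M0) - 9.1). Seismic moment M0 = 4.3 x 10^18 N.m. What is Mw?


log10(M0) = log10(4.3 x 10^18) = 18.6335
Mw = 2/3 * (18.6335 - 9.1)
= 2/3 * 9.5335
= 6.36

6.36


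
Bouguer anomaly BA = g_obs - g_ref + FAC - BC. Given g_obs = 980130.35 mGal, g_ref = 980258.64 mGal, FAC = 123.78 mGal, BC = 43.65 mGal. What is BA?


BA = g_obs - g_ref + FAC - BC
= 980130.35 - 980258.64 + 123.78 - 43.65
= -48.16 mGal

-48.16


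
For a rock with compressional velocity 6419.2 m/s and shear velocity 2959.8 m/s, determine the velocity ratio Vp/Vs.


Vp/Vs = 6419.2 / 2959.8
= 2.1688

2.1688


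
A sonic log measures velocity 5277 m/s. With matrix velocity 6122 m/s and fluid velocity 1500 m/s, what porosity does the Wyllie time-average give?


1/V - 1/Vm = 1/5277 - 1/6122 = 2.616e-05
1/Vf - 1/Vm = 1/1500 - 1/6122 = 0.00050332
phi = 2.616e-05 / 0.00050332 = 0.052

0.052


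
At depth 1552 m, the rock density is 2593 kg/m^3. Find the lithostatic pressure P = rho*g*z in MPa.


P = rho * g * z / 1e6
= 2593 * 9.81 * 1552 / 1e6
= 39478736.16 / 1e6
= 39.4787 MPa

39.4787


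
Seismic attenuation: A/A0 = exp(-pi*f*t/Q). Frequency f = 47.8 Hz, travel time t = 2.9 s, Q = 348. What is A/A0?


pi*f*t/Q = pi*47.8*2.9/348 = 1.251401
A/A0 = exp(-1.251401) = 0.286104

0.286104


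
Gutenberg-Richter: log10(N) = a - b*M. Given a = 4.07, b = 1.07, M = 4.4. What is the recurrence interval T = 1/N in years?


log10(N) = 4.07 - 1.07*4.4 = -0.638
N = 10^-0.638 = 0.230144
T = 1/N = 1/0.230144 = 4.3451 years

4.3451


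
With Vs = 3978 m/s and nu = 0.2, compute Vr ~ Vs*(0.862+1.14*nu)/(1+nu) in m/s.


Numerator factor = 0.862 + 1.14*0.2 = 1.09
Denominator = 1 + 0.2 = 1.2
Vr = 3978 * 1.09 / 1.2 = 3613.35 m/s

3613.35


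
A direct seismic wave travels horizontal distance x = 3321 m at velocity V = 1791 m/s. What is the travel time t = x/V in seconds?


t = x / V
= 3321 / 1791
= 1.8543 s

1.8543


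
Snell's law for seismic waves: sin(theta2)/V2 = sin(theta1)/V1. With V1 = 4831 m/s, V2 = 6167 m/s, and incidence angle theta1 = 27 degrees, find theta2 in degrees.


sin(theta1) = sin(27 deg) = 0.45399
sin(theta2) = V2/V1 * sin(theta1) = 6167/4831 * 0.45399 = 0.57954
theta2 = arcsin(0.57954) = 35.4182 degrees

35.4182


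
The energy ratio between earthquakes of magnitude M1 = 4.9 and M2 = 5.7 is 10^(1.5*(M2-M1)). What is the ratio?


M2 - M1 = 5.7 - 4.9 = 0.8
1.5 * 0.8 = 1.2
ratio = 10^1.2 = 15.85

15.85


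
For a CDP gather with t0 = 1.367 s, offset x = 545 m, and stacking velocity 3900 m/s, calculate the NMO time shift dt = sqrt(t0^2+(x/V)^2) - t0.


x/Vnmo = 545/3900 = 0.139744
(x/Vnmo)^2 = 0.019528
t0^2 = 1.868689
sqrt(1.868689 + 0.019528) = 1.374124
dt = 1.374124 - 1.367 = 0.007124

0.007124


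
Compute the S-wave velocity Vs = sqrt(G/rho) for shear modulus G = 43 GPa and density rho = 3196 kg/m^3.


Convert G to Pa: G = 43e9 Pa
Compute G/rho = 43e9 / 3196 = 13454317.8974
Vs = sqrt(13454317.8974) = 3668.01 m/s

3668.01


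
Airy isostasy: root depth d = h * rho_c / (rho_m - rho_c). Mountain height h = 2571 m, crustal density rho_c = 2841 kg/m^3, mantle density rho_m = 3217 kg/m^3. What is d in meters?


rho_m - rho_c = 3217 - 2841 = 376
d = 2571 * 2841 / 376
= 7304211 / 376
= 19426.09 m

19426.09


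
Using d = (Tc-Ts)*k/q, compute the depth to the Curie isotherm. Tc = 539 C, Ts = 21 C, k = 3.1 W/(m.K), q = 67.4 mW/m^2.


T_Curie - T_surf = 539 - 21 = 518 C
Convert q to W/m^2: 67.4 mW/m^2 = 0.0674 W/m^2
d = 518 * 3.1 / 0.0674 = 23824.93 m

23824.93


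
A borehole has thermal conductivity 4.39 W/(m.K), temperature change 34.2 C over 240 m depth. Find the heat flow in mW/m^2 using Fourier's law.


q = k * dT / dz * 1000
= 4.39 * 34.2 / 240 * 1000
= 0.625575 * 1000
= 625.575 mW/m^2

625.575


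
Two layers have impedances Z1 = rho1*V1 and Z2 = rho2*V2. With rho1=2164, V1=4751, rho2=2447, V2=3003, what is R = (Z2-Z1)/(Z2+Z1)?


Z1 = 2164 * 4751 = 10281164
Z2 = 2447 * 3003 = 7348341
R = (7348341 - 10281164) / (7348341 + 10281164) = -2932823 / 17629505 = -0.1664

-0.1664


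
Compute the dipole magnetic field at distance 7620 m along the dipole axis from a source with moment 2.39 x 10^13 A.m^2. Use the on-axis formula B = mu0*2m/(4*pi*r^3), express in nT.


m = 2.39 x 10^13 = 23900000000000 A.m^2
2m = 47800000000000 A.m^2
r^3 = 7620^3 = 442450728000
B = (4pi*10^-7) * 47800000000000 / (4*pi * 442450728000) * 1e9
= 60067251.536637 / 5559999826641.02 * 1e9
= 10803.4628 nT

10803.4628


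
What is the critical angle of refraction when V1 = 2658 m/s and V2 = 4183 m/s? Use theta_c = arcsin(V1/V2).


V1/V2 = 2658/4183 = 0.635429
theta_c = arcsin(0.635429) = 39.4518 degrees

39.4518


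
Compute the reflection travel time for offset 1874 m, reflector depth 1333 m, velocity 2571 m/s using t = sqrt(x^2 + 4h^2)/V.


x^2 + 4h^2 = 1874^2 + 4*1333^2 = 3511876 + 7107556 = 10619432
sqrt(10619432) = 3258.747
t = 3258.747 / 2571 = 1.2675 s

1.2675


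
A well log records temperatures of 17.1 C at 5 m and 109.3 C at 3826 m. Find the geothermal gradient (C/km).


dT = 109.3 - 17.1 = 92.2 C
dz = 3826 - 5 = 3821 m
gradient = dT/dz * 1000 = 92.2/3821 * 1000 = 24.1298 C/km

24.1298


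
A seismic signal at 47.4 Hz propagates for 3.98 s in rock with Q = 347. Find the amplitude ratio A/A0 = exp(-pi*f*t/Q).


pi*f*t/Q = pi*47.4*3.98/347 = 1.707976
A/A0 = exp(-1.707976) = 0.181232

0.181232


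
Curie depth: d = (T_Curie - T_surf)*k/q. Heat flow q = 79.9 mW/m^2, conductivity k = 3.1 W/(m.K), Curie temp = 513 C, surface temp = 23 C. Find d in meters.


T_Curie - T_surf = 513 - 23 = 490 C
Convert q to W/m^2: 79.9 mW/m^2 = 0.0799 W/m^2
d = 490 * 3.1 / 0.0799 = 19011.26 m

19011.26


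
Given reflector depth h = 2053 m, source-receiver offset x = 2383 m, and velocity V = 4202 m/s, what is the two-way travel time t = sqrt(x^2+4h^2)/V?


x^2 + 4h^2 = 2383^2 + 4*2053^2 = 5678689 + 16859236 = 22537925
sqrt(22537925) = 4747.4125
t = 4747.4125 / 4202 = 1.1298 s

1.1298


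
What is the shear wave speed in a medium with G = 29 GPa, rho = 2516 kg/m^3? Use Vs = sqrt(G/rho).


Convert G to Pa: G = 29e9 Pa
Compute G/rho = 29e9 / 2516 = 11526232.1145
Vs = sqrt(11526232.1145) = 3395.03 m/s

3395.03


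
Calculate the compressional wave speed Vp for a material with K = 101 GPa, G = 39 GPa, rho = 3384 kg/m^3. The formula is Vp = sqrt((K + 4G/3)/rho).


First compute the effective modulus:
K + 4G/3 = 101e9 + 4*39e9/3 = 153000000000.0 Pa
Then divide by density:
153000000000.0 / 3384 = 45212765.9574 Pa/(kg/m^3)
Take the square root:
Vp = sqrt(45212765.9574) = 6724.04 m/s

6724.04


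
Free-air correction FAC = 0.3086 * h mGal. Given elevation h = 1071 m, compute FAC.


FAC = 0.3086 * h
= 0.3086 * 1071
= 330.5106 mGal

330.5106


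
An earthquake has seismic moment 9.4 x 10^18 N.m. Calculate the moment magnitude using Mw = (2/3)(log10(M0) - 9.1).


log10(M0) = log10(9.4 x 10^18) = 18.9731
Mw = 2/3 * (18.9731 - 9.1)
= 2/3 * 9.8731
= 6.58

6.58


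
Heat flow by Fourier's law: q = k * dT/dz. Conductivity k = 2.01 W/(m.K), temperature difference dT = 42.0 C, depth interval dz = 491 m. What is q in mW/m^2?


q = k * dT / dz * 1000
= 2.01 * 42.0 / 491 * 1000
= 0.171935 * 1000
= 171.9348 mW/m^2

171.9348


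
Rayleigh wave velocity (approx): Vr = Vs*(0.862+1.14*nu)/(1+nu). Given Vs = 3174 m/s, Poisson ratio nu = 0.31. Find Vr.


Numerator factor = 0.862 + 1.14*0.31 = 1.2154
Denominator = 1 + 0.31 = 1.31
Vr = 3174 * 1.2154 / 1.31 = 2944.79 m/s

2944.79


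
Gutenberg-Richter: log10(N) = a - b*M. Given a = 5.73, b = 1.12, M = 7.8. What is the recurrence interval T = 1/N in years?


log10(N) = 5.73 - 1.12*7.8 = -3.006
N = 10^-3.006 = 0.000986
T = 1/N = 1/0.000986 = 1013.9114 years

1013.9114


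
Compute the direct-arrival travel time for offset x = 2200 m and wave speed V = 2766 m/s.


t = x / V
= 2200 / 2766
= 0.7954 s

0.7954


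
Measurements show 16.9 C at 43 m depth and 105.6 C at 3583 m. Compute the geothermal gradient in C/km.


dT = 105.6 - 16.9 = 88.7 C
dz = 3583 - 43 = 3540 m
gradient = dT/dz * 1000 = 88.7/3540 * 1000 = 25.0565 C/km

25.0565


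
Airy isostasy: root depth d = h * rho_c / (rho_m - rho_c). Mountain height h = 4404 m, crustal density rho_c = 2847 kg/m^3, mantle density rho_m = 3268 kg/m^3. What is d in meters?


rho_m - rho_c = 3268 - 2847 = 421
d = 4404 * 2847 / 421
= 12538188 / 421
= 29781.92 m

29781.92


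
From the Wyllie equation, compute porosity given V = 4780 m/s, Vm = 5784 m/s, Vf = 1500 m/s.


1/V - 1/Vm = 1/4780 - 1/5784 = 3.631e-05
1/Vf - 1/Vm = 1/1500 - 1/5784 = 0.00049378
phi = 3.631e-05 / 0.00049378 = 0.0735

0.0735


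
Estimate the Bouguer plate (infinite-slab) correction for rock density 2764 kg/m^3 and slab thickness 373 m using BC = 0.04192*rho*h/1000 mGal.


BC = 0.04192 * rho * h / 1000
= 0.04192 * 2764 * 373 / 1000
= 43.2183 mGal

43.2183


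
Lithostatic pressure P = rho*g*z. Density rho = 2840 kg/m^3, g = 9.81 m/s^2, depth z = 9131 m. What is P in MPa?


P = rho * g * z / 1e6
= 2840 * 9.81 * 9131 / 1e6
= 254393312.4 / 1e6
= 254.3933 MPa

254.3933


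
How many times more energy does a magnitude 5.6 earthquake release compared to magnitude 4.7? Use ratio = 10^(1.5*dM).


M2 - M1 = 5.6 - 4.7 = 0.9
1.5 * 0.9 = 1.35
ratio = 10^1.35 = 22.39

22.39


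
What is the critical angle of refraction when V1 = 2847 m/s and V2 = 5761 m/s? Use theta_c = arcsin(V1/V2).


V1/V2 = 2847/5761 = 0.494185
theta_c = arcsin(0.494185) = 29.616 degrees

29.616


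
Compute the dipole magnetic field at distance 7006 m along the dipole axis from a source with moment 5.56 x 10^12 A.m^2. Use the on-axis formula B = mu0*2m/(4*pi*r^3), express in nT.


m = 5.56 x 10^12 = 5560000000000 A.m^2
2m = 11120000000000 A.m^2
r^3 = 7006^3 = 343882756216
B = (4pi*10^-7) * 11120000000000 / (4*pi * 343882756216) * 1e9
= 13973804.123167 / 4321358162497.58 * 1e9
= 3233.6603 nT

3233.6603


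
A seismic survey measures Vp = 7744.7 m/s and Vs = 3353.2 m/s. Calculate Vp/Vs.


Vp/Vs = 7744.7 / 3353.2
= 2.3096

2.3096


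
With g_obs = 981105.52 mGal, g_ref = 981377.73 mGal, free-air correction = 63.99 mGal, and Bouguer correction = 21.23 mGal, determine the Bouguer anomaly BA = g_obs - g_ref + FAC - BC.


BA = g_obs - g_ref + FAC - BC
= 981105.52 - 981377.73 + 63.99 - 21.23
= -229.45 mGal

-229.45


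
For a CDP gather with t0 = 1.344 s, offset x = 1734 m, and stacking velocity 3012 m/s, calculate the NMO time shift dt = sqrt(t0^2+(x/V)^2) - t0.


x/Vnmo = 1734/3012 = 0.575697
(x/Vnmo)^2 = 0.331427
t0^2 = 1.806336
sqrt(1.806336 + 0.331427) = 1.462109
dt = 1.462109 - 1.344 = 0.118109

0.118109


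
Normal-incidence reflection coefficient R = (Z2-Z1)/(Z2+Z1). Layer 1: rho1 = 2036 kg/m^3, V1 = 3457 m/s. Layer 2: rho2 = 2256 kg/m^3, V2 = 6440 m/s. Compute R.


Z1 = 2036 * 3457 = 7038452
Z2 = 2256 * 6440 = 14528640
R = (14528640 - 7038452) / (14528640 + 7038452) = 7490188 / 21567092 = 0.3473

0.3473


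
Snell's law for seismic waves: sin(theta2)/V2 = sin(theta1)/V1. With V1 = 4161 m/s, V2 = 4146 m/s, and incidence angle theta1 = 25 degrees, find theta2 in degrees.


sin(theta1) = sin(25 deg) = 0.422618
sin(theta2) = V2/V1 * sin(theta1) = 4146/4161 * 0.422618 = 0.421095
theta2 = arcsin(0.421095) = 24.9037 degrees

24.9037


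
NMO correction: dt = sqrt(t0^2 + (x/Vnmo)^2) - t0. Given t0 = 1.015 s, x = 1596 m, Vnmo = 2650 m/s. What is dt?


x/Vnmo = 1596/2650 = 0.602264
(x/Vnmo)^2 = 0.362722
t0^2 = 1.030225
sqrt(1.030225 + 0.362722) = 1.180232
dt = 1.180232 - 1.015 = 0.165232

0.165232


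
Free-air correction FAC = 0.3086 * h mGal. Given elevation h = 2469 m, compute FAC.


FAC = 0.3086 * h
= 0.3086 * 2469
= 761.9334 mGal

761.9334


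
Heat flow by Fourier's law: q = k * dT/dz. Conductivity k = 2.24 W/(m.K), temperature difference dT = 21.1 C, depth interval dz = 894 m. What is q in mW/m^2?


q = k * dT / dz * 1000
= 2.24 * 21.1 / 894 * 1000
= 0.052868 * 1000
= 52.868 mW/m^2

52.868


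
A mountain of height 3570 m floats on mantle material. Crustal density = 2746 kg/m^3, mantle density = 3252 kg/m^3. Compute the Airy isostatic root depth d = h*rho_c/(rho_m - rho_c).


rho_m - rho_c = 3252 - 2746 = 506
d = 3570 * 2746 / 506
= 9803220 / 506
= 19373.95 m

19373.95


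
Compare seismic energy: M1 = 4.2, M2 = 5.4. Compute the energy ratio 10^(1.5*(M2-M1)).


M2 - M1 = 5.4 - 4.2 = 1.2
1.5 * 1.2 = 1.8
ratio = 10^1.8 = 63.1

63.1


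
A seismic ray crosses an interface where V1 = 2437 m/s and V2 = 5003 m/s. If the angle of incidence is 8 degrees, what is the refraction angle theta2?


sin(theta1) = sin(8 deg) = 0.139173
sin(theta2) = V2/V1 * sin(theta1) = 5003/2437 * 0.139173 = 0.285713
theta2 = arcsin(0.285713) = 16.6015 degrees

16.6015


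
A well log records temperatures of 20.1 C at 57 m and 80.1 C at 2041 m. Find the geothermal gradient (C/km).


dT = 80.1 - 20.1 = 60.0 C
dz = 2041 - 57 = 1984 m
gradient = dT/dz * 1000 = 60.0/1984 * 1000 = 30.2419 C/km

30.2419


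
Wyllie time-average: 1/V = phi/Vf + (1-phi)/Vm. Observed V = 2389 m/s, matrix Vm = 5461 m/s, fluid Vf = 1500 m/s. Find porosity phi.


1/V - 1/Vm = 1/2389 - 1/5461 = 0.00023547
1/Vf - 1/Vm = 1/1500 - 1/5461 = 0.00048355
phi = 0.00023547 / 0.00048355 = 0.487

0.487


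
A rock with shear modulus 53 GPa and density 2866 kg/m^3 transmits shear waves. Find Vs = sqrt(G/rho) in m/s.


Convert G to Pa: G = 53e9 Pa
Compute G/rho = 53e9 / 2866 = 18492672.7146
Vs = sqrt(18492672.7146) = 4300.31 m/s

4300.31


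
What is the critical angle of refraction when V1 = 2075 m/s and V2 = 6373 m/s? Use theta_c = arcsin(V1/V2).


V1/V2 = 2075/6373 = 0.325592
theta_c = arcsin(0.325592) = 19.0015 degrees

19.0015
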